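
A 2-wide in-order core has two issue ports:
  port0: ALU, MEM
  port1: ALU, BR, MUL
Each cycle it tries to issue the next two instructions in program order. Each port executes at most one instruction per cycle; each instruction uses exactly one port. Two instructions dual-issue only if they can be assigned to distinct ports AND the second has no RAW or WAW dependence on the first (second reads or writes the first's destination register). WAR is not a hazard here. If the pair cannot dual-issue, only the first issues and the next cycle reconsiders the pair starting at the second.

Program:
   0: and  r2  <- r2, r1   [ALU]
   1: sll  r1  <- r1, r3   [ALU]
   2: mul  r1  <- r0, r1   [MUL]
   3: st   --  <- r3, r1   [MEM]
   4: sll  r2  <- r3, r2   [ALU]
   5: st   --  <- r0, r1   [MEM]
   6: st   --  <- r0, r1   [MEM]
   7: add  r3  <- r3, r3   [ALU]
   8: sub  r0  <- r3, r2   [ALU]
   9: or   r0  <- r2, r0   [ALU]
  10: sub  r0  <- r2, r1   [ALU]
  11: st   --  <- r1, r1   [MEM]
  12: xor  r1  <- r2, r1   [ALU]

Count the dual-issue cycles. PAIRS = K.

PAIRS = 4

t=0 i0+i1:and/sll ; pair
t=1 i2:mul ; RAW r1
t=2 i3+i4:st/sll ; pair
t=3 i5:st ; no-port MEM/MEM
t=4 i6+i7:st/add ; pair
t=5 i8:sub ; RAW+WAW r0
t=6 i9:or ; WAW r0
t=7 i10+i11:sub/st ; pair
t=8 i12:xor ; tail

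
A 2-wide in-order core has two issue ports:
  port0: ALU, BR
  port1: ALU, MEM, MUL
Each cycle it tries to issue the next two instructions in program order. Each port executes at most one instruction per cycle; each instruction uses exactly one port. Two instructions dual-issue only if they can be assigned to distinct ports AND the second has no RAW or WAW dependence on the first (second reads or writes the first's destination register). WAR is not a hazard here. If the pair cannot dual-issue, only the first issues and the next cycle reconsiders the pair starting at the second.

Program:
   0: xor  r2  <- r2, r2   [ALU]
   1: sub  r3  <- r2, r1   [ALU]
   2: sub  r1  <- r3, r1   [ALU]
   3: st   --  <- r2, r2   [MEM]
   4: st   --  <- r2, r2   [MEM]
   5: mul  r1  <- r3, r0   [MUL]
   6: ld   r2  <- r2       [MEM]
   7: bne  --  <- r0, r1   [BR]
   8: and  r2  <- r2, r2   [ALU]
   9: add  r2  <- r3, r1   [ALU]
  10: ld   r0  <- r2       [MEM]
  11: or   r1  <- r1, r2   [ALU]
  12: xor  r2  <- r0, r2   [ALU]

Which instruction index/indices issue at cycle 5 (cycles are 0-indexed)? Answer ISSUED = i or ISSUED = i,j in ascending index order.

0. xor.ALU @i0  | RAW r2
1. sub.ALU @i1  | RAW r3
2. sub.ALU+st.MEM @i2+i3  | 2-wide
3. st.MEM @i4  | no-port MEM/MUL
4. mul.MUL @i5  | no-port MUL/MEM
5. ld.MEM+bne.BR @i6+i7  | 2-wide
6. and.ALU @i8  | WAW r2
7. add.ALU @i9  | RAW r2
8. ld.MEM+or.ALU @i10+i11  | 2-wide
9. xor.ALU @i12  | tail

ISSUED = 6,7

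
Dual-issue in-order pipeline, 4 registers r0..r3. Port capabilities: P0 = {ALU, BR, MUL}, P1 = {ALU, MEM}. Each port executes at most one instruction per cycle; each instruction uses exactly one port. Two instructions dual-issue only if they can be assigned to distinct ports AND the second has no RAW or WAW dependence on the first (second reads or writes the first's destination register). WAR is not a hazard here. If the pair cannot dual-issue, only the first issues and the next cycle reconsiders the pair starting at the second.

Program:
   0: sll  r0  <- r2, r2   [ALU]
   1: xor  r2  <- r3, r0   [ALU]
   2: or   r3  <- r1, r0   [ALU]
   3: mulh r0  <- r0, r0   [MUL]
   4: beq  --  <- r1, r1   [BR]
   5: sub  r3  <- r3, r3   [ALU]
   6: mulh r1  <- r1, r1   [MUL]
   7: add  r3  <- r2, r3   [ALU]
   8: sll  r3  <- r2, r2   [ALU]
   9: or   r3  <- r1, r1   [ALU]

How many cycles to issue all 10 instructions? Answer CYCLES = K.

0. sll.ALU @i0  | RAW r0
1. xor.ALU or.ALU @i1&i2  | dual
2. mulh.MUL @i3  | no-port MUL/BR
3. beq.BR sub.ALU @i4&i5  | dual
4. mulh.MUL add.ALU @i6&i7  | dual
5. sll.ALU @i8  | WAW r3
6. or.ALU @i9  | tail

CYCLES = 7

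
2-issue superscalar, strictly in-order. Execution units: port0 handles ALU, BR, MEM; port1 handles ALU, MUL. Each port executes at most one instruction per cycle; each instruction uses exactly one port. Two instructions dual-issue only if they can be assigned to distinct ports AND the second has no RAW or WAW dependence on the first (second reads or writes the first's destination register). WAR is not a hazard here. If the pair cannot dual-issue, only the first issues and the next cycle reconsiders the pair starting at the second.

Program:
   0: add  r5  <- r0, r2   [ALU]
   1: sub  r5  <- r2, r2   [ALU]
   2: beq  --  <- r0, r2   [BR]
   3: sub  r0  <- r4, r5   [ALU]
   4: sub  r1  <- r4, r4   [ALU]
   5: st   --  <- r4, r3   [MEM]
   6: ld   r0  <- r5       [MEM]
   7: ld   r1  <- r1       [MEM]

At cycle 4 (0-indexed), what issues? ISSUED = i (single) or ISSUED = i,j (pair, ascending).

#0 head=0: add.ALU i0 WAW r5
#1 head=1: sub.ALU+beq.BR i1,i2 pair
#2 head=3: sub.ALU+sub.ALU i3,i4 pair
#3 head=5: st.MEM i5 no-port MEM/MEM
#4 head=6: ld.MEM i6 no-port MEM/MEM
#5 head=7: ld.MEM i7 tail

ISSUED = 6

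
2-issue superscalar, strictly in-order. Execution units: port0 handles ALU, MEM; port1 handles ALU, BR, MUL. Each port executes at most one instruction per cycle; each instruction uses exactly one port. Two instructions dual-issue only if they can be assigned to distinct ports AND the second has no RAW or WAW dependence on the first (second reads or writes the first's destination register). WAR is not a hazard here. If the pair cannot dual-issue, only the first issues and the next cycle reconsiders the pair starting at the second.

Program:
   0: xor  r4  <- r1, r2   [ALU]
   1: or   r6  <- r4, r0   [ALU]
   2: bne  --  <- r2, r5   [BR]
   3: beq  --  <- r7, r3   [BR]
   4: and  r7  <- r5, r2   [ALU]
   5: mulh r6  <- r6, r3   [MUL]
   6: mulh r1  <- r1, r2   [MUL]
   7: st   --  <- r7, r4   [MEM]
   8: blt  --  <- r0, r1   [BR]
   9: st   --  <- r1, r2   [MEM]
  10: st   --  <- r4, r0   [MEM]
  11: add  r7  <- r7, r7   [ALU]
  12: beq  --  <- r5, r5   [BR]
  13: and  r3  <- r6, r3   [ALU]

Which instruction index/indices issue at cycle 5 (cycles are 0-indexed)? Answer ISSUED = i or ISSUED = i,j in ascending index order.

0. xor.ALU @i0  | RAW r4
1. or.ALU/bne.BR @i1,i2  | pair
2. beq.BR/and.ALU @i3,i4  | pair
3. mulh.MUL @i5  | no-port MUL/MUL
4. mulh.MUL/st.MEM @i6,i7  | pair
5. blt.BR/st.MEM @i8,i9  | pair
6. st.MEM/add.ALU @i10,i11  | pair
7. beq.BR/and.ALU @i12,i13  | pair

ISSUED = 8,9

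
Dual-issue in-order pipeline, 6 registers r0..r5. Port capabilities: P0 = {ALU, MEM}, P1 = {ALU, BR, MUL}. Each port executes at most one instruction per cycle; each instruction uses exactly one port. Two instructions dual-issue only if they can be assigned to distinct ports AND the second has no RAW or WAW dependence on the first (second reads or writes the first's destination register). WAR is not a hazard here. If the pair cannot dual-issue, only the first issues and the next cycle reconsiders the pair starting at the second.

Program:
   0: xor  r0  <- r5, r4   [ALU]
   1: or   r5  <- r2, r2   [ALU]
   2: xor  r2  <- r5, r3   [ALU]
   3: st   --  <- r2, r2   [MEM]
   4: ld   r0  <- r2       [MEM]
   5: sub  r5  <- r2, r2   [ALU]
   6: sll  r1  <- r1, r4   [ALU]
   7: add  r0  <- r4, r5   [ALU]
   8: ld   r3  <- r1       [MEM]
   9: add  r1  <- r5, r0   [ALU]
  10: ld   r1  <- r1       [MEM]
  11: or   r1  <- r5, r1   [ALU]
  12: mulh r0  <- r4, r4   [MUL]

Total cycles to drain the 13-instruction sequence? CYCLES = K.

  cy0 -> i0,i1 (xor.ALU;or.ALU) pair
  cy1 -> i2 (xor.ALU) RAW r2
  cy2 -> i3 (st.MEM) no-port MEM/MEM
  cy3 -> i4,i5 (ld.MEM;sub.ALU) pair
  cy4 -> i6,i7 (sll.ALU;add.ALU) pair
  cy5 -> i8,i9 (ld.MEM;add.ALU) pair
  cy6 -> i10 (ld.MEM) RAW+WAW r1
  cy7 -> i11,i12 (or.ALU;mulh.MUL) pair

CYCLES = 8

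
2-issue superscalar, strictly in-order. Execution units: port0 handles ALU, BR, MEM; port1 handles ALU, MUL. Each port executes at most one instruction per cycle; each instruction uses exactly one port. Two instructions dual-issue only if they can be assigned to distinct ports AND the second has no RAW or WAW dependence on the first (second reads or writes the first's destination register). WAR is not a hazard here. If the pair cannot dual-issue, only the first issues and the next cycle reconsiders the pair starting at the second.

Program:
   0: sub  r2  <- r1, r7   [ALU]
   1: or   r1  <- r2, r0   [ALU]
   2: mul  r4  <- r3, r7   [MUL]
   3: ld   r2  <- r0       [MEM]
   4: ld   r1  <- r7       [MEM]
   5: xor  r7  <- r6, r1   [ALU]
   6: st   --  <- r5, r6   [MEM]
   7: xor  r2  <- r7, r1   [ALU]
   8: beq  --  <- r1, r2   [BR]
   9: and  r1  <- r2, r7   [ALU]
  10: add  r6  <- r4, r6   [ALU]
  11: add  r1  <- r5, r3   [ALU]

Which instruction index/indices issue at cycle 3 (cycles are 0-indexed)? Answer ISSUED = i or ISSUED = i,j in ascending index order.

ISSUED = 4

  cy0 -> i0 (sub) RAW r2
  cy1 -> i1/i2 (or mul) 2-wide
  cy2 -> i3 (ld) no-port MEM/MEM
  cy3 -> i4 (ld) RAW r1
  cy4 -> i5/i6 (xor st) 2-wide
  cy5 -> i7 (xor) RAW r2
  cy6 -> i8/i9 (beq and) 2-wide
  cy7 -> i10/i11 (add add) 2-wide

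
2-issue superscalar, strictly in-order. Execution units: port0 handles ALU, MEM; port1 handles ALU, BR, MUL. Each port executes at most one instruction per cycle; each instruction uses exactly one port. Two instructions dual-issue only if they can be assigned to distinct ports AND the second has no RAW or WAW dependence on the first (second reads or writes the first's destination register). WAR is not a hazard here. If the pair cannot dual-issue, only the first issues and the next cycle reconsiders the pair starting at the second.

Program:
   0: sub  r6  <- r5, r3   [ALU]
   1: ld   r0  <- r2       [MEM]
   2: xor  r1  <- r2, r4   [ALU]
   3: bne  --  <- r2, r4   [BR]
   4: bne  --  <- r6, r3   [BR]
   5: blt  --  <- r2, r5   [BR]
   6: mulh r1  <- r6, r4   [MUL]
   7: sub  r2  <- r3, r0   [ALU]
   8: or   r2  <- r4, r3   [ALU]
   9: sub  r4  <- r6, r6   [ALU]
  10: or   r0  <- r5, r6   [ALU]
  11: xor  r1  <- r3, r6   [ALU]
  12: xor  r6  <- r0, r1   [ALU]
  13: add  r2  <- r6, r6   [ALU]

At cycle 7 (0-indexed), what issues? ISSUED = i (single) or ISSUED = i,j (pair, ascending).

0. sub.ALU/ld.MEM @i0,i1  | 2-wide
1. xor.ALU/bne.BR @i2,i3  | 2-wide
2. bne.BR @i4  | no-port BR/BR
3. blt.BR @i5  | no-port BR/MUL
4. mulh.MUL/sub.ALU @i6,i7  | 2-wide
5. or.ALU/sub.ALU @i8,i9  | 2-wide
6. or.ALU/xor.ALU @i10,i11  | 2-wide
7. xor.ALU @i12  | RAW r6
8. add.ALU @i13  | tail

ISSUED = 12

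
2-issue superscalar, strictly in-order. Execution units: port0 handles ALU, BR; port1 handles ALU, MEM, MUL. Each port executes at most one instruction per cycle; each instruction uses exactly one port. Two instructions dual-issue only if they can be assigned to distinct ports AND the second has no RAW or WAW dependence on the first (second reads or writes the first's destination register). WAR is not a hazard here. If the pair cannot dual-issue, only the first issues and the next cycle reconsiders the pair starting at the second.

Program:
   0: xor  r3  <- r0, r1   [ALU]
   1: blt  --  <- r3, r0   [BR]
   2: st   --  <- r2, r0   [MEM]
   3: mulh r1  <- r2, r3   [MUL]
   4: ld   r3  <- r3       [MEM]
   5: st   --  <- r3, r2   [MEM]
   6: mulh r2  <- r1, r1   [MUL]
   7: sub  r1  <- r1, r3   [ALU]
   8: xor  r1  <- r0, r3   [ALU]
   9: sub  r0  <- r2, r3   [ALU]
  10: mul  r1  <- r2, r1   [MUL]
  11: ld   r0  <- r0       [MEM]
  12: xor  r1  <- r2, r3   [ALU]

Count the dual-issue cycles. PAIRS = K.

c0: i0 xor.ALU  RAW r3
c1: i1+i2 blt.BR+st.MEM  2-wide
c2: i3 mulh.MUL  no-port MUL/MEM
c3: i4 ld.MEM  no-port MEM/MEM
c4: i5 st.MEM  no-port MEM/MUL
c5: i6+i7 mulh.MUL+sub.ALU  2-wide
c6: i8+i9 xor.ALU+sub.ALU  2-wide
c7: i10 mul.MUL  no-port MUL/MEM
c8: i11+i12 ld.MEM+xor.ALU  2-wide

PAIRS = 4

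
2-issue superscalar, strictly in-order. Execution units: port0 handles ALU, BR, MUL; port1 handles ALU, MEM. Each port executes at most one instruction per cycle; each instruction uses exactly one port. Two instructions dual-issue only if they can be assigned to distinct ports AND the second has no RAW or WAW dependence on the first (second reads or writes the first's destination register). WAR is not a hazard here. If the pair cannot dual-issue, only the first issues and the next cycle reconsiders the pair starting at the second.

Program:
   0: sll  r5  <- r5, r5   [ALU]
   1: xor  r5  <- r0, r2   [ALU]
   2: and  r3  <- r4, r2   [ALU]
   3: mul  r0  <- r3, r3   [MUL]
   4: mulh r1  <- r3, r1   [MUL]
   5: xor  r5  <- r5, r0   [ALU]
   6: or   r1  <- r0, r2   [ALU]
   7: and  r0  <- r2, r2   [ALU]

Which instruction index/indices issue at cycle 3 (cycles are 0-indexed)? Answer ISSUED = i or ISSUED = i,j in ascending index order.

0. sll @i0  | WAW r5
1. xor and @i1/i2  | dual
2. mul @i3  | no-port MUL/MUL
3. mulh xor @i4/i5  | dual
4. or and @i6/i7  | dual

ISSUED = 4,5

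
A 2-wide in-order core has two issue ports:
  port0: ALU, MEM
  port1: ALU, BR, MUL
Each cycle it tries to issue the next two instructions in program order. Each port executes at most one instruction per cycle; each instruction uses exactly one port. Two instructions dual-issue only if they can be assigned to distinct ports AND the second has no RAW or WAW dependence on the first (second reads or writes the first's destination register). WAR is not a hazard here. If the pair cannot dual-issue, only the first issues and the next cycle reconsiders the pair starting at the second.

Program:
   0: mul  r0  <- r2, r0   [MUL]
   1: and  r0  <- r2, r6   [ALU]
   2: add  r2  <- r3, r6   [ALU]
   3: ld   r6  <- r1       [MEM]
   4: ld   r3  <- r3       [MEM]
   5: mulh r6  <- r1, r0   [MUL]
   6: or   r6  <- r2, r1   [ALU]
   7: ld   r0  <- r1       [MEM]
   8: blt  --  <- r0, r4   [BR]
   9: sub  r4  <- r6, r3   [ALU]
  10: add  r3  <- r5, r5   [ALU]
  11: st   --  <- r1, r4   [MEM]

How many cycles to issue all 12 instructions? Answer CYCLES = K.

CYCLES = 7

0. mul @i0  | WAW r0
1. and;add @i1+i2  | pair
2. ld @i3  | no-port MEM/MEM
3. ld;mulh @i4+i5  | pair
4. or;ld @i6+i7  | pair
5. blt;sub @i8+i9  | pair
6. add;st @i10+i11  | pair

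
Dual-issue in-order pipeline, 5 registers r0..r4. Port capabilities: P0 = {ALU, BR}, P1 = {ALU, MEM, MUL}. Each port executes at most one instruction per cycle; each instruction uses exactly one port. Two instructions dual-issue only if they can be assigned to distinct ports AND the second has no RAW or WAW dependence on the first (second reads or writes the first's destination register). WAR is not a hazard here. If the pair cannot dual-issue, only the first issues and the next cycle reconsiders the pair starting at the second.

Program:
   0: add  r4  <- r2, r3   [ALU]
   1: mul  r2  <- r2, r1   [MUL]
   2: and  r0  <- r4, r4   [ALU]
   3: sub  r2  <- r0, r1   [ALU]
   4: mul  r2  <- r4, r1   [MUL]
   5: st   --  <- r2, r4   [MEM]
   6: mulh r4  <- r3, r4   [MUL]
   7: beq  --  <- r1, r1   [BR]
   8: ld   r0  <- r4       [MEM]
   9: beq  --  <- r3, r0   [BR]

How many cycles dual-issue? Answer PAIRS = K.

t=0 i0+i1:add mul ; 2-wide
t=1 i2:and ; RAW r0
t=2 i3:sub ; WAW r2
t=3 i4:mul ; no-port MUL/MEM
t=4 i5:st ; no-port MEM/MUL
t=5 i6+i7:mulh beq ; 2-wide
t=6 i8:ld ; RAW r0
t=7 i9:beq ; tail

PAIRS = 2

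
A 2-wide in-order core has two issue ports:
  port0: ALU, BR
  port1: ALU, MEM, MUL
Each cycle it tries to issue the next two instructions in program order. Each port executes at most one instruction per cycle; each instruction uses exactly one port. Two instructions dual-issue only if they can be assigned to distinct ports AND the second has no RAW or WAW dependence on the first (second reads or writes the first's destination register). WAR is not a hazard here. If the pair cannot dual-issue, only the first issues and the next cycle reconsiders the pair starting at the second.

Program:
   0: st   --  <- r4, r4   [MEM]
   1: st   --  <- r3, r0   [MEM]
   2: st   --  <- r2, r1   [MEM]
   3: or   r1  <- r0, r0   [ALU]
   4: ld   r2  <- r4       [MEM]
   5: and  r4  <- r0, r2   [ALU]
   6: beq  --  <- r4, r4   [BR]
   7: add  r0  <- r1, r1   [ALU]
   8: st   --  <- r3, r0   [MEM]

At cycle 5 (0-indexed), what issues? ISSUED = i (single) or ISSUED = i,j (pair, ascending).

ISSUED = 6,7

t=0 i0:st ; no-port MEM/MEM
t=1 i1:st ; no-port MEM/MEM
t=2 i2,i3:st;or ; pair
t=3 i4:ld ; RAW r2
t=4 i5:and ; RAW r4
t=5 i6,i7:beq;add ; pair
t=6 i8:st ; tail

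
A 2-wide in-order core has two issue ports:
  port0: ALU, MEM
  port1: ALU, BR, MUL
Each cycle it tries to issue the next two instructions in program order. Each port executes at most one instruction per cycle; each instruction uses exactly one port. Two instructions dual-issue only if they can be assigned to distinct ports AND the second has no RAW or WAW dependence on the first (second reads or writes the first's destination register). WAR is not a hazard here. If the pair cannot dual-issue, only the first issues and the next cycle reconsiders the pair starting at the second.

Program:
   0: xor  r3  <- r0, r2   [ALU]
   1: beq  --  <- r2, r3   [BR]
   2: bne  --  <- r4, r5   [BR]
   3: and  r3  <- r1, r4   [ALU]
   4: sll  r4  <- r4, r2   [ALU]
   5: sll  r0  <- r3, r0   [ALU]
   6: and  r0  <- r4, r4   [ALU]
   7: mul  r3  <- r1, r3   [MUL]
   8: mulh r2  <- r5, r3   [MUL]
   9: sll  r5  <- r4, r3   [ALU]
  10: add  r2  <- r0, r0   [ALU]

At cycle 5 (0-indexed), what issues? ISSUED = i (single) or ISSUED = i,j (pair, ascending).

ISSUED = 8,9

c0: i0 xor.ALU  RAW r3
c1: i1 beq.BR  no-port BR/BR
c2: i2&i3 bne.BR and.ALU  2-wide
c3: i4&i5 sll.ALU sll.ALU  2-wide
c4: i6&i7 and.ALU mul.MUL  2-wide
c5: i8&i9 mulh.MUL sll.ALU  2-wide
c6: i10 add.ALU  tail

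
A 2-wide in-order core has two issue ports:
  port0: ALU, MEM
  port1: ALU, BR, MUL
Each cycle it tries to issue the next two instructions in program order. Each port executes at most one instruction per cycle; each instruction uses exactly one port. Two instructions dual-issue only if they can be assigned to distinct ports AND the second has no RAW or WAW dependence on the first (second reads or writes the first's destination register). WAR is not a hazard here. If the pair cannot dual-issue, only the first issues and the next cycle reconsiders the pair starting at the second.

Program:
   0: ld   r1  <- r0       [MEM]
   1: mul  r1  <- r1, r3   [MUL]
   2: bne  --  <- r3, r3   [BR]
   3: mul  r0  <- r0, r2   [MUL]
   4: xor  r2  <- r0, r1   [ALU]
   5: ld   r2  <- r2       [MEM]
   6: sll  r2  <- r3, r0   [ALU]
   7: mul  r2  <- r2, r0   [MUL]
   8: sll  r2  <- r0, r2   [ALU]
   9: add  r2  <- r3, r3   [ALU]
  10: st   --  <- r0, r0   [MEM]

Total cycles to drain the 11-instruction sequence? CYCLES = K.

t=0 i0:ld.MEM ; RAW+WAW r1
t=1 i1:mul.MUL ; no-port MUL/BR
t=2 i2:bne.BR ; no-port BR/MUL
t=3 i3:mul.MUL ; RAW r0
t=4 i4:xor.ALU ; RAW+WAW r2
t=5 i5:ld.MEM ; WAW r2
t=6 i6:sll.ALU ; RAW+WAW r2
t=7 i7:mul.MUL ; RAW+WAW r2
t=8 i8:sll.ALU ; WAW r2
t=9 i9,i10:add.ALU+st.MEM ; pair

CYCLES = 10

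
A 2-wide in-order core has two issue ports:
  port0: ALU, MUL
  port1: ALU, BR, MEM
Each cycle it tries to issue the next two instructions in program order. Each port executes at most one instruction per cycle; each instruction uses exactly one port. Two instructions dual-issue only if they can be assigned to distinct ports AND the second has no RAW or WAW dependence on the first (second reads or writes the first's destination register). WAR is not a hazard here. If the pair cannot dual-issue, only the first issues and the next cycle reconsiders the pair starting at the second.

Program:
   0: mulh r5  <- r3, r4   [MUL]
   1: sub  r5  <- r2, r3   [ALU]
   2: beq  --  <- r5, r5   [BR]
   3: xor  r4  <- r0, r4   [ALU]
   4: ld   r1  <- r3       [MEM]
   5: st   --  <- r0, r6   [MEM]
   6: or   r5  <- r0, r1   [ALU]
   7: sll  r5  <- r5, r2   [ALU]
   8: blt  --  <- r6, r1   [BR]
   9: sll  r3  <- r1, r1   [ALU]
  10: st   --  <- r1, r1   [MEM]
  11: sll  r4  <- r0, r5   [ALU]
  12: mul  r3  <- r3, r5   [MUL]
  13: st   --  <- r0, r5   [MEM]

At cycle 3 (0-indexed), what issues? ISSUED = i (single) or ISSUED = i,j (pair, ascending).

ISSUED = 4

  cy0 -> i0 (mulh.MUL) WAW r5
  cy1 -> i1 (sub.ALU) RAW r5
  cy2 -> i2/i3 (beq.BR;xor.ALU) 2-wide
  cy3 -> i4 (ld.MEM) no-port MEM/MEM
  cy4 -> i5/i6 (st.MEM;or.ALU) 2-wide
  cy5 -> i7/i8 (sll.ALU;blt.BR) 2-wide
  cy6 -> i9/i10 (sll.ALU;st.MEM) 2-wide
  cy7 -> i11/i12 (sll.ALU;mul.MUL) 2-wide
  cy8 -> i13 (st.MEM) tail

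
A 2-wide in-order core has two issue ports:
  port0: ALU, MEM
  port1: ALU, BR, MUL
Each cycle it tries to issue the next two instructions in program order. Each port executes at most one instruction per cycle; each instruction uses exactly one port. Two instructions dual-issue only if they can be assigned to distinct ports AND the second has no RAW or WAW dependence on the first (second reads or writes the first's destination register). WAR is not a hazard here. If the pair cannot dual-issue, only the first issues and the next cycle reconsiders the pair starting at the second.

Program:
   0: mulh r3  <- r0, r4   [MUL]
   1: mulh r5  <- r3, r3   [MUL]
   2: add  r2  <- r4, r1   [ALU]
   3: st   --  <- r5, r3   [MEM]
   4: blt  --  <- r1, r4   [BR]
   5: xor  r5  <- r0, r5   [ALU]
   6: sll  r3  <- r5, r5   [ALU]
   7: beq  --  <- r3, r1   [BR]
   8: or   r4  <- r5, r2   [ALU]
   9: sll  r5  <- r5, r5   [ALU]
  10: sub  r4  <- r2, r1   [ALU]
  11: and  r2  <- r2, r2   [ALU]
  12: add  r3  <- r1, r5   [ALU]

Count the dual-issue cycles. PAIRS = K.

t=0 i0:mulh.MUL ; no-port MUL/MUL
t=1 i1+i2:mulh.MUL/add.ALU ; pair
t=2 i3+i4:st.MEM/blt.BR ; pair
t=3 i5:xor.ALU ; RAW r5
t=4 i6:sll.ALU ; RAW r3
t=5 i7+i8:beq.BR/or.ALU ; pair
t=6 i9+i10:sll.ALU/sub.ALU ; pair
t=7 i11+i12:and.ALU/add.ALU ; pair

PAIRS = 5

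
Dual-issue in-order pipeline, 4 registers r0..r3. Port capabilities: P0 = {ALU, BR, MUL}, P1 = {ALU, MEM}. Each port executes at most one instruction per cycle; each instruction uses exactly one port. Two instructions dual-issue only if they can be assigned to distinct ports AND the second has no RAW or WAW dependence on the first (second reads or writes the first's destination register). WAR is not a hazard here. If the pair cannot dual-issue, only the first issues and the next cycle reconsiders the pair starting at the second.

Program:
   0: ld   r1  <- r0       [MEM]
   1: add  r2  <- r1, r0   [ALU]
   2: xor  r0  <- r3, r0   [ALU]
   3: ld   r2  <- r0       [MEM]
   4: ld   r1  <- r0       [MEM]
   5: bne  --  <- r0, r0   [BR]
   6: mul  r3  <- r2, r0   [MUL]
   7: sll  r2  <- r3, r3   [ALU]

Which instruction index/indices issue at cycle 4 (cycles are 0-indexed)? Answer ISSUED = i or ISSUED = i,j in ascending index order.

  cy0 -> i0 (ld) RAW r1
  cy1 -> i1&i2 (add+xor) pair
  cy2 -> i3 (ld) no-port MEM/MEM
  cy3 -> i4&i5 (ld+bne) pair
  cy4 -> i6 (mul) RAW r3
  cy5 -> i7 (sll) tail

ISSUED = 6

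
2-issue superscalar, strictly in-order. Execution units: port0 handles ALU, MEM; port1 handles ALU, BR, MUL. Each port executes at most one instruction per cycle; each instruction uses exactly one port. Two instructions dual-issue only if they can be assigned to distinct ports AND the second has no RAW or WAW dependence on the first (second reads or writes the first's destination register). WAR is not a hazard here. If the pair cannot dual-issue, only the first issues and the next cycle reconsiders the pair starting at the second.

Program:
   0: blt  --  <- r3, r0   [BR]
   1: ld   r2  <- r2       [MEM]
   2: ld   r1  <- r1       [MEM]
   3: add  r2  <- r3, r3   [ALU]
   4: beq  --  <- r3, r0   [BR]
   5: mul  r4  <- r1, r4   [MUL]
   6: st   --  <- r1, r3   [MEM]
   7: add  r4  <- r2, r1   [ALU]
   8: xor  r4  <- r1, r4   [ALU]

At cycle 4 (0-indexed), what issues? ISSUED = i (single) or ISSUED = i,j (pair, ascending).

ISSUED = 7

c0: i0,i1 blt;ld  dual
c1: i2,i3 ld;add  dual
c2: i4 beq  no-port BR/MUL
c3: i5,i6 mul;st  dual
c4: i7 add  RAW+WAW r4
c5: i8 xor  tail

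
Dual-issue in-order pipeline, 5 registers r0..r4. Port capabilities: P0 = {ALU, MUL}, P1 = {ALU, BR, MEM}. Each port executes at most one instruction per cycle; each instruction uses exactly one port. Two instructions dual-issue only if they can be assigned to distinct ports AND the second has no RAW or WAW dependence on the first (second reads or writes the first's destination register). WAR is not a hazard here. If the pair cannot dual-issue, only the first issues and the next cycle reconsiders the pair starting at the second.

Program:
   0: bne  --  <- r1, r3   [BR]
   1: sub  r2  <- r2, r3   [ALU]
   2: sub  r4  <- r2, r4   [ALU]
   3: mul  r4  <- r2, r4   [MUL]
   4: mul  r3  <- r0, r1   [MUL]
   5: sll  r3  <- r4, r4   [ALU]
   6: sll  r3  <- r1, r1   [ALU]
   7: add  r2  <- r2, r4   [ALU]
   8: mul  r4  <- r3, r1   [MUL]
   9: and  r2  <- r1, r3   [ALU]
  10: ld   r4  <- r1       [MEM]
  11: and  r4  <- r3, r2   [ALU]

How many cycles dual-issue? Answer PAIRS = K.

t=0 i0,i1:bne.BR;sub.ALU ; pair
t=1 i2:sub.ALU ; RAW+WAW r4
t=2 i3:mul.MUL ; no-port MUL/MUL
t=3 i4:mul.MUL ; WAW r3
t=4 i5:sll.ALU ; WAW r3
t=5 i6,i7:sll.ALU;add.ALU ; pair
t=6 i8,i9:mul.MUL;and.ALU ; pair
t=7 i10:ld.MEM ; WAW r4
t=8 i11:and.ALU ; tail

PAIRS = 3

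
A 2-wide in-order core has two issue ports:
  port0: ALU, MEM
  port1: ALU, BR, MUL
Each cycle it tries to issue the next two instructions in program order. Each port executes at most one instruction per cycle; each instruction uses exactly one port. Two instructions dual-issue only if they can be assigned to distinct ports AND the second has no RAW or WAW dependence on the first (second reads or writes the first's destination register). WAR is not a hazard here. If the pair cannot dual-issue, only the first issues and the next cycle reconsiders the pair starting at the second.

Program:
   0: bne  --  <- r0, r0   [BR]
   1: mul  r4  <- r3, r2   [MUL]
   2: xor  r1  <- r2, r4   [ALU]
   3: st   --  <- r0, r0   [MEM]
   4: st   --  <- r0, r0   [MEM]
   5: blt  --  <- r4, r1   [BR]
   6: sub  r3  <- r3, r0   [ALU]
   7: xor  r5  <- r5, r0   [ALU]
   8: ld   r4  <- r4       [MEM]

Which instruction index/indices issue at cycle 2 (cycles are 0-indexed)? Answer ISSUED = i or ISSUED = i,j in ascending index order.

ISSUED = 2,3

#0 head=0: bne i0 no-port BR/MUL
#1 head=1: mul i1 RAW r4
#2 head=2: xor;st i2/i3 pair
#3 head=4: st;blt i4/i5 pair
#4 head=6: sub;xor i6/i7 pair
#5 head=8: ld i8 tail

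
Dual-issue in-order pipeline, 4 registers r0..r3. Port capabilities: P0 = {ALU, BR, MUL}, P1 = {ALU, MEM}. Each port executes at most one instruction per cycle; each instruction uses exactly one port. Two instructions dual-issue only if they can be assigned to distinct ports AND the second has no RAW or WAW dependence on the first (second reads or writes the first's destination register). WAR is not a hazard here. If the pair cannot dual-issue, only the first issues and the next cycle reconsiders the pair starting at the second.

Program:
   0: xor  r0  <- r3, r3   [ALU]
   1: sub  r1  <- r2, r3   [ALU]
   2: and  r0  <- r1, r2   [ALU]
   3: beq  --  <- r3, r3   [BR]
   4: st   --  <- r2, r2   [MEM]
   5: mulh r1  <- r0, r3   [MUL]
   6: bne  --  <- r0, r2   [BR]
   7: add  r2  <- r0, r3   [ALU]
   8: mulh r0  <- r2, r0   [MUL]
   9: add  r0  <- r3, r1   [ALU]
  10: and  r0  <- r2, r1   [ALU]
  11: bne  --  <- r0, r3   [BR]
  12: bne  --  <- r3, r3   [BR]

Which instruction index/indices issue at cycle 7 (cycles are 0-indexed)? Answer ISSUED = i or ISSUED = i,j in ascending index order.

ISSUED = 11

[0] i0/i1  xor.ALU sub.ALU  -- pair
[1] i2/i3  and.ALU beq.BR  -- pair
[2] i4/i5  st.MEM mulh.MUL  -- pair
[3] i6/i7  bne.BR add.ALU  -- pair
[4] i8  mulh.MUL  -- WAW r0
[5] i9  add.ALU  -- WAW r0
[6] i10  and.ALU  -- RAW r0
[7] i11  bne.BR  -- no-port BR/BR
[8] i12  bne.BR  -- tail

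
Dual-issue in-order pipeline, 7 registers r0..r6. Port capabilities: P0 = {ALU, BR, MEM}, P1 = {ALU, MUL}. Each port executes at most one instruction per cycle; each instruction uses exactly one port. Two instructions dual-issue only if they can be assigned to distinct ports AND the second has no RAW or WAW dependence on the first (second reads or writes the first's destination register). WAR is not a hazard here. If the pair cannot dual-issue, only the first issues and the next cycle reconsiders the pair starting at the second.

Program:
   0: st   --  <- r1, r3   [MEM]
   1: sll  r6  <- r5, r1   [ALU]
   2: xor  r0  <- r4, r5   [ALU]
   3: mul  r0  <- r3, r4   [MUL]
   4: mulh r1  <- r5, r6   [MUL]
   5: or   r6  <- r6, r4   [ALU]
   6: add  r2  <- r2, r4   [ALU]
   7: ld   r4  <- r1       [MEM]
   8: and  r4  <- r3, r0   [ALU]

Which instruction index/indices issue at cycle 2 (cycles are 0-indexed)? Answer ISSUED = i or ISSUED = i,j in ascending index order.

ISSUED = 3

c0: i0+i1 st.MEM sll.ALU  2-wide
c1: i2 xor.ALU  WAW r0
c2: i3 mul.MUL  no-port MUL/MUL
c3: i4+i5 mulh.MUL or.ALU  2-wide
c4: i6+i7 add.ALU ld.MEM  2-wide
c5: i8 and.ALU  tail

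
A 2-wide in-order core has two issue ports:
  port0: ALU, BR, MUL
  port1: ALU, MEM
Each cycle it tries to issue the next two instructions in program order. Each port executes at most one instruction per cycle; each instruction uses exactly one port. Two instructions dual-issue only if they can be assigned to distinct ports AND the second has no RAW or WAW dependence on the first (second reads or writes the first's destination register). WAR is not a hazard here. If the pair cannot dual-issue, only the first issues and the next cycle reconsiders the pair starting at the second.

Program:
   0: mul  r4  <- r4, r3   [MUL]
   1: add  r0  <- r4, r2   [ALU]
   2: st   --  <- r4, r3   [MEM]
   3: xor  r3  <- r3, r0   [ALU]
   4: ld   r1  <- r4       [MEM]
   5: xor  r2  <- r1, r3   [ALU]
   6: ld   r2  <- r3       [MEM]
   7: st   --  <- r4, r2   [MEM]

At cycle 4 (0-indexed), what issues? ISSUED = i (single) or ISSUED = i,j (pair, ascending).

ISSUED = 6

#0 head=0: mul i0 RAW r4
#1 head=1: add;st i1/i2 pair
#2 head=3: xor;ld i3/i4 pair
#3 head=5: xor i5 WAW r2
#4 head=6: ld i6 no-port MEM/MEM
#5 head=7: st i7 tail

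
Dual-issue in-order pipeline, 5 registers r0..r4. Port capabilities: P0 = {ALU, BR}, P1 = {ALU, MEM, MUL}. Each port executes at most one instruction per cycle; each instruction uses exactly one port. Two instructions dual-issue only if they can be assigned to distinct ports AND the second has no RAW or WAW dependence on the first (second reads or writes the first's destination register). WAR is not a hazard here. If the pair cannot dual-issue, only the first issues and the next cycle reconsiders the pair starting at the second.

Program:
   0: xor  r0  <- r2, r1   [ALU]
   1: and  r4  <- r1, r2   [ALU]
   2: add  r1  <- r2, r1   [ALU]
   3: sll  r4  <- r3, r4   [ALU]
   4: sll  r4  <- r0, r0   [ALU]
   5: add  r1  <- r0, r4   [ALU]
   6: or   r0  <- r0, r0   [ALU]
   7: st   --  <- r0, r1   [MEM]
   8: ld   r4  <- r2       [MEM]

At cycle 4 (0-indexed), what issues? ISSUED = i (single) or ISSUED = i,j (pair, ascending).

t=0 i0/i1:xor/and ; dual
t=1 i2/i3:add/sll ; dual
t=2 i4:sll ; RAW r4
t=3 i5/i6:add/or ; dual
t=4 i7:st ; no-port MEM/MEM
t=5 i8:ld ; tail

ISSUED = 7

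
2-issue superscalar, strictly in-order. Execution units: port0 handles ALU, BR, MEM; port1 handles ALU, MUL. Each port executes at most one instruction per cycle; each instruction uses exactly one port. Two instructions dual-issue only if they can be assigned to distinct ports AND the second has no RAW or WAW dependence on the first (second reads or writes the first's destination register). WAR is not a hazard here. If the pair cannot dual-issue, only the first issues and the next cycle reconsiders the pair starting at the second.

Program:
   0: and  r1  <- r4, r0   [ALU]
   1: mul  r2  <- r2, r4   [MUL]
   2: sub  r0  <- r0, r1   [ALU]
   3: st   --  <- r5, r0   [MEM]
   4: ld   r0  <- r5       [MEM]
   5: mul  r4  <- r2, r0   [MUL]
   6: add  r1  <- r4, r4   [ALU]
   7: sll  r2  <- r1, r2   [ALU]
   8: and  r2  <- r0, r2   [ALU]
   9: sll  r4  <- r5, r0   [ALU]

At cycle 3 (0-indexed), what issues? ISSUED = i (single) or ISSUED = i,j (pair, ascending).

ISSUED = 4

c0: i0,i1 and mul  2-wide
c1: i2 sub  RAW r0
c2: i3 st  no-port MEM/MEM
c3: i4 ld  RAW r0
c4: i5 mul  RAW r4
c5: i6 add  RAW r1
c6: i7 sll  RAW+WAW r2
c7: i8,i9 and sll  2-wide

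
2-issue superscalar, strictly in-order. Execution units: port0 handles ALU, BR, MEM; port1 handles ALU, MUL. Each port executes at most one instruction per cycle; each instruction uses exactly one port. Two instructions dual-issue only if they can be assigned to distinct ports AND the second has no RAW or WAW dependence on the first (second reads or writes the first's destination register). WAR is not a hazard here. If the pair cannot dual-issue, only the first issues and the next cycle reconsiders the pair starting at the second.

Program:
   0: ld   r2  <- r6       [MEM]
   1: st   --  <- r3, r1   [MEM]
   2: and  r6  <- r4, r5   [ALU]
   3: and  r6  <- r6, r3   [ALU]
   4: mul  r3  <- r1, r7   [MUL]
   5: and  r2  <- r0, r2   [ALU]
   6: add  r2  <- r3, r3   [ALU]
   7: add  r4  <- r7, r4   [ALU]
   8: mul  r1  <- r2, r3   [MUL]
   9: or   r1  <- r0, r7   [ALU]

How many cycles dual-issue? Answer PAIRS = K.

PAIRS = 3

#0 head=0: ld i0 no-port MEM/MEM
#1 head=1: st/and i1+i2 2-wide
#2 head=3: and/mul i3+i4 2-wide
#3 head=5: and i5 WAW r2
#4 head=6: add/add i6+i7 2-wide
#5 head=8: mul i8 WAW r1
#6 head=9: or i9 tail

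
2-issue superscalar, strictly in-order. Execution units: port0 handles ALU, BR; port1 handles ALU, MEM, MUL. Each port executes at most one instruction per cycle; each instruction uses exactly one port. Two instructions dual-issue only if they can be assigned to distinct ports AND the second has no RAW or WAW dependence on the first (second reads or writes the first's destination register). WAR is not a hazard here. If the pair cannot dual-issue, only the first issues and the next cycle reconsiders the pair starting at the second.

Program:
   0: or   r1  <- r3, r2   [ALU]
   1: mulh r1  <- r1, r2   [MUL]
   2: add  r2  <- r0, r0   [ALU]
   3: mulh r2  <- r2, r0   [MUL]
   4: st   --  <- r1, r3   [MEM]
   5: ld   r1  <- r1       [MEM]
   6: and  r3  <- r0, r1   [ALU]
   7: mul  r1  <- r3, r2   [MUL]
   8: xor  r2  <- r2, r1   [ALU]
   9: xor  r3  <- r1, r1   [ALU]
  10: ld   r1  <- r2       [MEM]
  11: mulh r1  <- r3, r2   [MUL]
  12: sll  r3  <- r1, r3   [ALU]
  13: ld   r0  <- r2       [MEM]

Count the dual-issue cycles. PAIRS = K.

c0: i0 or.ALU  RAW+WAW r1
c1: i1&i2 mulh.MUL/add.ALU  2-wide
c2: i3 mulh.MUL  no-port MUL/MEM
c3: i4 st.MEM  no-port MEM/MEM
c4: i5 ld.MEM  RAW r1
c5: i6 and.ALU  RAW r3
c6: i7 mul.MUL  RAW r1
c7: i8&i9 xor.ALU/xor.ALU  2-wide
c8: i10 ld.MEM  no-port MEM/MUL
c9: i11 mulh.MUL  RAW r1
c10: i12&i13 sll.ALU/ld.MEM  2-wide

PAIRS = 3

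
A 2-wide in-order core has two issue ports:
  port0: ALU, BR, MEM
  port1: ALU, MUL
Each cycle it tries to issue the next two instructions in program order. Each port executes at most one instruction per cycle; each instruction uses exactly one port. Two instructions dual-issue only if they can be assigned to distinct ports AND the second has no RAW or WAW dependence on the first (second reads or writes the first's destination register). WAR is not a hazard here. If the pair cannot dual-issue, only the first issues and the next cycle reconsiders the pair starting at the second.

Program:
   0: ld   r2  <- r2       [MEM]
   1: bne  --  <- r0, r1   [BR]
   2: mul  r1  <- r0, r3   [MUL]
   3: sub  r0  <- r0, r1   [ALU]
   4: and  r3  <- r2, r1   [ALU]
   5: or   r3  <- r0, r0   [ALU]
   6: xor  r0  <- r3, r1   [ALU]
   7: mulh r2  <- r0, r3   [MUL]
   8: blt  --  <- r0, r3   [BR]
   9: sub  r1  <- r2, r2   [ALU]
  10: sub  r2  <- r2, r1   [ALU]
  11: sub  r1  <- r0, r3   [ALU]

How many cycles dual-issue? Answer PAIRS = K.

PAIRS = 4

#0 head=0: ld.MEM i0 no-port MEM/BR
#1 head=1: bne.BR+mul.MUL i1&i2 2-wide
#2 head=3: sub.ALU+and.ALU i3&i4 2-wide
#3 head=5: or.ALU i5 RAW r3
#4 head=6: xor.ALU i6 RAW r0
#5 head=7: mulh.MUL+blt.BR i7&i8 2-wide
#6 head=9: sub.ALU i9 RAW r1
#7 head=10: sub.ALU+sub.ALU i10&i11 2-wide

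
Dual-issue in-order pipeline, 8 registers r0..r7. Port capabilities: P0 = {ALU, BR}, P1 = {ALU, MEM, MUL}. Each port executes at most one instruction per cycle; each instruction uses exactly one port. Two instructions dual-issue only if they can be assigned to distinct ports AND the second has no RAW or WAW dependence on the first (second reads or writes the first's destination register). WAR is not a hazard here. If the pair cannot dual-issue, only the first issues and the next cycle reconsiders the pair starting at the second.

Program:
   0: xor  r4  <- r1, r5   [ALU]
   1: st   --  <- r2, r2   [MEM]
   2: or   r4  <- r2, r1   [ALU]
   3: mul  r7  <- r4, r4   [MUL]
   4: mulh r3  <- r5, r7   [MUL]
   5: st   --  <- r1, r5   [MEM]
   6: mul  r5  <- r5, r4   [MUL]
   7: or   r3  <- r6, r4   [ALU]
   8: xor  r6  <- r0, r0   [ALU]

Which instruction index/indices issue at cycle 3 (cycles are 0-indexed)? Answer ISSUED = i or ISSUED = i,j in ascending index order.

ISSUED = 4

#0 head=0: xor/st i0+i1 dual
#1 head=2: or i2 RAW r4
#2 head=3: mul i3 no-port MUL/MUL
#3 head=4: mulh i4 no-port MUL/MEM
#4 head=5: st i5 no-port MEM/MUL
#5 head=6: mul/or i6+i7 dual
#6 head=8: xor i8 tail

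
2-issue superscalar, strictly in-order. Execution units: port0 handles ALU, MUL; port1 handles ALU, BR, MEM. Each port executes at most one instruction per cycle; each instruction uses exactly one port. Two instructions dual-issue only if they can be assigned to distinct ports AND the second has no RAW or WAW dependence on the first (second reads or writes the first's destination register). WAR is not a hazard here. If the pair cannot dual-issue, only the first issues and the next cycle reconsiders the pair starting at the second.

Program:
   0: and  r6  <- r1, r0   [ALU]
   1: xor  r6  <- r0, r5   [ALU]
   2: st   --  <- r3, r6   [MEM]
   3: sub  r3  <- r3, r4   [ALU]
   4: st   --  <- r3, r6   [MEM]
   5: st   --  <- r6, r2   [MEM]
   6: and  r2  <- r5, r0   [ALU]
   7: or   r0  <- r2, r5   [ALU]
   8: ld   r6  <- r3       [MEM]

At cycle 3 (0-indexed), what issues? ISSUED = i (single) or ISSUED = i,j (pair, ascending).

[0] i0  and  -- WAW r6
[1] i1  xor  -- RAW r6
[2] i2,i3  st/sub  -- 2-wide
[3] i4  st  -- no-port MEM/MEM
[4] i5,i6  st/and  -- 2-wide
[5] i7,i8  or/ld  -- 2-wide

ISSUED = 4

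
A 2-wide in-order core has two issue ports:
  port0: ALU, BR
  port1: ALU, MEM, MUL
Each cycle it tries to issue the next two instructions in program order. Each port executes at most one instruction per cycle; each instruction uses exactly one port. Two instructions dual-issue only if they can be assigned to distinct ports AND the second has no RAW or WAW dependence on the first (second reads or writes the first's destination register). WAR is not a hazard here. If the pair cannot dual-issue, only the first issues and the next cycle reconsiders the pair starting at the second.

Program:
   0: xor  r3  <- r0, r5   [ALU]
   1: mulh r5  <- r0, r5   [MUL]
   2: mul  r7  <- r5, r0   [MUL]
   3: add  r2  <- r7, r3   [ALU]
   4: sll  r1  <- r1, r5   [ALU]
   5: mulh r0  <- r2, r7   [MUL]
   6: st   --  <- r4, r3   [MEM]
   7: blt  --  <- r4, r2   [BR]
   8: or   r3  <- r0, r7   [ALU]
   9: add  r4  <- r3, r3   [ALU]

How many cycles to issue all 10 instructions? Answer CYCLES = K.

t=0 i0,i1:xor.ALU/mulh.MUL ; 2-wide
t=1 i2:mul.MUL ; RAW r7
t=2 i3,i4:add.ALU/sll.ALU ; 2-wide
t=3 i5:mulh.MUL ; no-port MUL/MEM
t=4 i6,i7:st.MEM/blt.BR ; 2-wide
t=5 i8:or.ALU ; RAW r3
t=6 i9:add.ALU ; tail

CYCLES = 7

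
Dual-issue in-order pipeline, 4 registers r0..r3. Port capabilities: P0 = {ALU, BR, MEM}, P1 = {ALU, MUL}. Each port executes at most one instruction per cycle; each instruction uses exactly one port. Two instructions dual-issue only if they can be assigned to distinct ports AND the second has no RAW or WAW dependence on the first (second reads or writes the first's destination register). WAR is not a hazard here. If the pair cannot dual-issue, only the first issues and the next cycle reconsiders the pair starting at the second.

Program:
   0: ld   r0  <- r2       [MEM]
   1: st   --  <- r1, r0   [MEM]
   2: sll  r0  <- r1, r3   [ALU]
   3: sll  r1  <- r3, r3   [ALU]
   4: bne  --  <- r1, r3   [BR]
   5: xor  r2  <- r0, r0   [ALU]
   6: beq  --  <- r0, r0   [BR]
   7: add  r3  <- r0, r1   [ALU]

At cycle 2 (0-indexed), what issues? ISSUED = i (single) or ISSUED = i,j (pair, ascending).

ISSUED = 3

0. ld.MEM @i0  | no-port MEM/MEM
1. st.MEM+sll.ALU @i1/i2  | 2-wide
2. sll.ALU @i3  | RAW r1
3. bne.BR+xor.ALU @i4/i5  | 2-wide
4. beq.BR+add.ALU @i6/i7  | 2-wide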